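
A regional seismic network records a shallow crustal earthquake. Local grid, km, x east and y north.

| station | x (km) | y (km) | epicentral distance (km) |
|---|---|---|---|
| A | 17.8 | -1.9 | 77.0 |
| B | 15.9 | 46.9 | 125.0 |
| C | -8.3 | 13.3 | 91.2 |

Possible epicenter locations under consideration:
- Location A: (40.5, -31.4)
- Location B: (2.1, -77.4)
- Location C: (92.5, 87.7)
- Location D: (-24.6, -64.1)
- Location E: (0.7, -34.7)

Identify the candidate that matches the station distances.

Location B

For each candidate, compare |candidate − station| to the reported distance:
Location A: residuals A 39.8, B 42.9, C 25.0 → max 42.9 km
Location B: residuals A 0.1, B 0.1, C 0.1 → max 0.1 km
Location C: residuals A 39.7, B 38.2, C 34.1 → max 39.7 km
Location D: residuals A 1.7, B 6.8, C 12.1 → max 12.1 km
Location E: residuals A 40.0, B 42.0, C 42.4 → max 42.4 km
Only Location B has all residuals ≈ 0.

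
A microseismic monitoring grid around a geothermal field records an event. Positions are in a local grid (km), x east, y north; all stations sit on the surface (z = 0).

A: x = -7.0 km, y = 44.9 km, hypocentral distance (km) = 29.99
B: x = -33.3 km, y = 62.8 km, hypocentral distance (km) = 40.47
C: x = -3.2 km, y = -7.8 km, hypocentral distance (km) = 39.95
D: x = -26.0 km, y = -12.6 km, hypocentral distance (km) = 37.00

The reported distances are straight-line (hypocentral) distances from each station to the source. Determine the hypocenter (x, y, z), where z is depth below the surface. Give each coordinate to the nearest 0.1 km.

(-26.7, 23.6, 7.6)

Each station gives a sphere (x−x_i)² + (y−y_i)² + z² = d_i² (stations at z=0).
Subtracting the A sphere from B and C: z² cancels, leaving linear equations in x and y:
-52.6 x + 35.8 y = 2249.30
7.6 x − 105.4 y = -2690.53
Solving: x ≈ -26.699, y ≈ 23.602 km (keep extra digits for the depth step; rounded: -26.7, 23.6).
Then from the A sphere: z² = 29.99² − (x + 7.0)² − (y − 44.9)² with x = -26.699, y = 23.602, so z ≈ 7.599 ≈ 7.6 km.
Check against D (with the unrounded solution): distance 37.00 ≈ 37.00 km. ✓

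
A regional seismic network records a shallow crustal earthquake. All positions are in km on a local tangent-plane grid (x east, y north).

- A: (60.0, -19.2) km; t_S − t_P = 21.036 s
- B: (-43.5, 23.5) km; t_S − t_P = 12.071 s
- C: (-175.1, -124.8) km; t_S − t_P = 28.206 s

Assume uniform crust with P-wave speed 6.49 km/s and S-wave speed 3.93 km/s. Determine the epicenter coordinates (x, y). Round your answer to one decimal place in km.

x ≈ -77.7 km, y ≈ 138.8 km

Distance from S−P lag: d = Δt · v_P v_S / (v_P − v_S) = Δt · (6.49·3.93)/(6.49−3.93) ≈ 9.9632·Δt.
So d_A = 209.59, d_B = 120.27, d_C = 281.02 km.
Circle about each station: (x − 60.0)² + (y + 19.2)² = 209.59²; (x + 43.5)² + (y − 23.5)² = 120.27²; (x + 175.1)² + (y + 124.8)² = 281.02².
Subtracting the A equation from the B and C equations removes the quadratic terms:
-207.0 x + 85.4 y = 27938.96
-470.2 x − 211.2 y = 7222.14
Solving the 2×2 system: x ≈ -77.7, y ≈ 138.8 km.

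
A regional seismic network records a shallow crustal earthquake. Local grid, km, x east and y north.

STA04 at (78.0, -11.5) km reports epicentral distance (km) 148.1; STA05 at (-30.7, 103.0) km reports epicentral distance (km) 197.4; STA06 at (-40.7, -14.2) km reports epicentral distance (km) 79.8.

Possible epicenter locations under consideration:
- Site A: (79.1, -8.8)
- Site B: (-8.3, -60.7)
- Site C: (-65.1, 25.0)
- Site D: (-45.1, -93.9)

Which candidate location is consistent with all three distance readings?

For each candidate, compare |candidate − station| to the reported distance:
Site A: residuals STA04 145.2, STA05 40.7, STA06 40.1 → max 145.2 km
Site B: residuals STA04 48.8, STA05 32.2, STA06 23.1 → max 48.8 km
Site C: residuals STA04 0.4, STA05 112.2, STA06 33.6 → max 112.2 km
Site D: residuals STA04 0.0, STA05 0.0, STA06 0.0 → max 0.0 km
Only Site D has all residuals ≈ 0.

Site D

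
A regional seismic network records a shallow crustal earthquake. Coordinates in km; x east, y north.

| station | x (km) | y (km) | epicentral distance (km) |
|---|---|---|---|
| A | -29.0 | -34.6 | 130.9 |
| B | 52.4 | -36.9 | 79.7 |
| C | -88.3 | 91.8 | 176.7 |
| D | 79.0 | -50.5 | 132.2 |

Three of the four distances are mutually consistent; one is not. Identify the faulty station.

Solve using three stations at a time. Using A, B, C (subtract circle equations pairwise → linear system) gives (x, y) ≈ (80.0, 37.9).
Distances from that point to each station vs reported:
  A: calculated 130.9 vs reported 130.9 → residual 0.0 km
  B: calculated 79.8 vs reported 79.7 → residual 0.1 km
  C: calculated 176.7 vs reported 176.7 → residual 0.0 km
  D: calculated 88.4 vs reported 132.2 → residual 43.8 km
A, B, C are mutually consistent (residuals ≈ 0); D is off by 43.8 km.

D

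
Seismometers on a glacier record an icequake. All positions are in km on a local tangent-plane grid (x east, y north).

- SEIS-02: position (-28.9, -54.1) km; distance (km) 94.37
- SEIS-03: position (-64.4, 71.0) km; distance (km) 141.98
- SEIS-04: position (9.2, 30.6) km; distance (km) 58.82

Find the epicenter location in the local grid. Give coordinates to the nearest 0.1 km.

Circle about each station: (x + 28.9)² + (y + 54.1)² = 94.37²; (x + 64.4)² + (y − 71.0)² = 141.98²; (x − 9.2)² + (y − 30.6)² = 58.82².
Subtracting pairs of circle equations eliminates x²+y² and gives linear equations (the radical axes):
-71.0 x + 250.2 y = -5826.28
76.2 x + 169.4 y = 2704.88
Solving the 2×2 system: x ≈ 53.5, y ≈ -8.1 km.

x ≈ 53.5 km, y ≈ -8.1 km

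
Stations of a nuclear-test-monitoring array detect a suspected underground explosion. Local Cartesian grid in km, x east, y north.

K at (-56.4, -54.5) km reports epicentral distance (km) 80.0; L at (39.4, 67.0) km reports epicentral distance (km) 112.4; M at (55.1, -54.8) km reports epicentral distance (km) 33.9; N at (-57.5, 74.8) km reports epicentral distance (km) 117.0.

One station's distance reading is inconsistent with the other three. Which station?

N

Solve using three stations at a time. Using K, L, M (subtract circle equations pairwise → linear system) gives (x, y) ≈ (22.9, -44.2).
Distances from that point to each station vs reported:
  K: calculated 80.0 vs reported 80.0 → residual 0.0 km
  L: calculated 112.4 vs reported 112.4 → residual 0.0 km
  M: calculated 33.9 vs reported 33.9 → residual 0.0 km
  N: calculated 143.6 vs reported 117.0 → residual 26.6 km
K, L, M are mutually consistent (residuals ≈ 0); N is off by 26.6 km.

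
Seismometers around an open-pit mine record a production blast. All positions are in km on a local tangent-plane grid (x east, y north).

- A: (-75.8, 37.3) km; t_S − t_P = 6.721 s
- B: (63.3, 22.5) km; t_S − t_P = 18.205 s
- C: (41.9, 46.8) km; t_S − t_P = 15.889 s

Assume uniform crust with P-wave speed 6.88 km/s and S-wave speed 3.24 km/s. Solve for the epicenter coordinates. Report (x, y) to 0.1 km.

Distance from S−P lag: d = Δt · v_P v_S / (v_P − v_S) = Δt · (6.88·3.24)/(6.88−3.24) ≈ 6.1240·Δt.
So d_A = 41.16, d_B = 111.49, d_C = 97.30 km.
Circle about each station: (x + 75.8)² + (y − 37.3)² = 41.16²; (x − 63.3)² + (y − 22.5)² = 111.49²; (x − 41.9)² + (y − 46.8)² = 97.30².
Subtracting the A equation from the B and C equations removes the quadratic terms:
278.2 x − 29.6 y = -13359.66
235.4 x + 19.0 y = -10964.22
Solving the 2×2 system: x ≈ -47.2, y ≈ 7.7 km.

(-47.2, 7.7)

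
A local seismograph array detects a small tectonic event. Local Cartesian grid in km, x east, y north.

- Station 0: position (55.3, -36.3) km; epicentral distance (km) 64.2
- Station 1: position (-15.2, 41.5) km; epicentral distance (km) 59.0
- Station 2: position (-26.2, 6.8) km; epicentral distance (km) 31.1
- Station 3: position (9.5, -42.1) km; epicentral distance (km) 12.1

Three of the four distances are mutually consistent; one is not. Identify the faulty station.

Station 3

Solve using three stations at a time. Using Station 0, Station 1, Station 2 (subtract circle equations pairwise → linear system) gives (x, y) ≈ (-5.9, -16.8).
Distances from that point to each station vs reported:
  Station 0: calculated 64.2 vs reported 64.2 → residual 0.0 km
  Station 1: calculated 59.0 vs reported 59.0 → residual 0.0 km
  Station 2: calculated 31.1 vs reported 31.1 → residual 0.0 km
  Station 3: calculated 29.6 vs reported 12.1 → residual 17.5 km
Station 0, Station 1, Station 2 are mutually consistent (residuals ≈ 0); Station 3 is off by 17.5 km.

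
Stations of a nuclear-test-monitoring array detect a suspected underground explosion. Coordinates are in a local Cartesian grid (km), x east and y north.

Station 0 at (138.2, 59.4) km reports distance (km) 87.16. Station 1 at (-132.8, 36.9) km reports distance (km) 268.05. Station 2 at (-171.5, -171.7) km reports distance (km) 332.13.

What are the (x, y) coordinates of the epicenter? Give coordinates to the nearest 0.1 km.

Circle about each station: (x − 138.2)² + (y − 59.4)² = 87.16²; (x + 132.8)² + (y − 36.9)² = 268.05²; (x + 171.5)² + (y + 171.7)² = 332.13².
Subtracting pairs of circle equations eliminates x²+y² and gives linear equations (the radical axes):
-542.0 x − 45.0 y = -67884.09
-619.4 x − 462.2 y = -66447.93
Solving the 2×2 system: x ≈ 127.5, y ≈ -27.1 km.

127.5 km east, -27.1 km north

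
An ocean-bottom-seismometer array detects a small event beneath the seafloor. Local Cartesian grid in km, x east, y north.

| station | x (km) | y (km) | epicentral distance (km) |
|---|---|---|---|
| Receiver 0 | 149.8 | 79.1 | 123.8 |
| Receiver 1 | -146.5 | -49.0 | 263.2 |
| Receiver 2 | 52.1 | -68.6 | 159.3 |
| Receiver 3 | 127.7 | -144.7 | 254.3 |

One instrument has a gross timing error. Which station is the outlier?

Receiver 1

Solve using three stations at a time. Using Receiver 0, Receiver 2, Receiver 3 (subtract circle equations pairwise → linear system) gives (x, y) ≈ (26.5, 88.5).
Distances from that point to each station vs reported:
  Receiver 0: calculated 123.7 vs reported 123.8 → residual 0.1 km
  Receiver 1: calculated 221.0 vs reported 263.2 → residual 42.2 km
  Receiver 2: calculated 159.2 vs reported 159.3 → residual 0.1 km
  Receiver 3: calculated 254.2 vs reported 254.3 → residual 0.1 km
Receiver 0, Receiver 2, Receiver 3 are mutually consistent (residuals ≈ 0); Receiver 1 is off by 42.2 km.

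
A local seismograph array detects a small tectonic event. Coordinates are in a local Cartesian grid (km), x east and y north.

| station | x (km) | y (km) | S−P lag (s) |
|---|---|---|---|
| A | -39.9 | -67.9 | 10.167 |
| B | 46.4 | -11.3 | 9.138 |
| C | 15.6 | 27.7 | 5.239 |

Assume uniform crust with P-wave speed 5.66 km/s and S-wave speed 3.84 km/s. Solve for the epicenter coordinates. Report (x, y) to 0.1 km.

Distance from S−P lag: d = Δt · v_P v_S / (v_P − v_S) = Δt · (5.66·3.84)/(5.66−3.84) ≈ 11.9420·Δt.
So d_A = 121.41, d_B = 109.13, d_C = 62.56 km.
Circle about each station: (x + 39.9)² + (y + 67.9)² = 121.41²; (x − 46.4)² + (y + 11.3)² = 109.13²; (x − 15.6)² + (y − 27.7)² = 62.56².
Subtracting the A equation from the B and C equations removes the quadratic terms:
172.6 x + 113.2 y = -1090.74
111.0 x + 191.2 y = 5634.86
Solving the 2×2 system: x ≈ -41.4, y ≈ 53.5 km.

-41.4 km east, 53.5 km north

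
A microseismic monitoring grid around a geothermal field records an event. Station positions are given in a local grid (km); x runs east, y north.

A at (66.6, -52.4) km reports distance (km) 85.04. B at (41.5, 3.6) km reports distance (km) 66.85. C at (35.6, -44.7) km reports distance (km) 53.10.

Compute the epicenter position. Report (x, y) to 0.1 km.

Circle about each station: (x − 66.6)² + (y + 52.4)² = 85.04²; (x − 41.5)² + (y − 3.6)² = 66.85²; (x − 35.6)² + (y + 44.7)² = 53.10².
Subtracting pairs of circle equations eliminates x²+y² and gives linear equations (the radical axes):
-50.2 x + 112.0 y = -2683.23
-62.0 x + 15.4 y = 496.32
Solving the 2×2 system: x ≈ -15.7, y ≈ -31.0 km.

-15.7 km east, -31.0 km north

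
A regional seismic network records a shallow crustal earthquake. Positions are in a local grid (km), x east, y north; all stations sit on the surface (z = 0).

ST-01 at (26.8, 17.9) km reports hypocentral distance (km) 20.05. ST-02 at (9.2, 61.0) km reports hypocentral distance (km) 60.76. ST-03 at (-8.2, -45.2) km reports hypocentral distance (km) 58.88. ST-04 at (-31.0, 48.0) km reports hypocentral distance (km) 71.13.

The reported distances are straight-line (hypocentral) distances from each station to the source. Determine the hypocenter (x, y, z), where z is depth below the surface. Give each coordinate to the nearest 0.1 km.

Each station gives a sphere (x−x_i)² + (y−y_i)² + z² = d_i² (stations at z=0).
Subtracting the ST-01 sphere from ST-02 and ST-03: z² cancels, leaving linear equations in x and y:
-35.2 x + 86.2 y = -522.79
-70.0 x − 126.2 y = -1993.22
Solving: x ≈ 22.698, y ≈ 3.204 km (keep extra digits for the depth step; rounded: 22.7, 3.2).
Then from the ST-01 sphere: z² = 20.05² − (x − 26.8)² − (y − 17.9)² with x = 22.698, y = 3.204, so z ≈ 13.008 ≈ 13.0 km.
Check against ST-04 (with the unrounded solution): distance 71.13 ≈ 71.13 km. ✓

x ≈ 22.7 km, y ≈ 3.2 km, depth ≈ 13.0 km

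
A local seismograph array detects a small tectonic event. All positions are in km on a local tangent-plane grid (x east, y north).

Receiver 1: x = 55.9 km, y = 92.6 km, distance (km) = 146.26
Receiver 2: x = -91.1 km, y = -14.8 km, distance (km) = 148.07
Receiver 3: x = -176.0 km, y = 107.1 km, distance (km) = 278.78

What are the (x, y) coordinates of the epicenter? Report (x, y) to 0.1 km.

Circle about each station: (x − 55.9)² + (y − 92.6)² = 146.26²; (x + 91.1)² + (y + 14.8)² = 148.07²; (x + 176.0)² + (y − 107.1)² = 278.78².
Subtracting pairs of circle equations eliminates x²+y² and gives linear equations (the radical axes):
-294.0 x − 214.8 y = -3714.06
-463.8 x + 29.0 y = -25579.46
Solving the 2×2 system: x ≈ 51.8, y ≈ -53.6 km.

x ≈ 51.8 km, y ≈ -53.6 km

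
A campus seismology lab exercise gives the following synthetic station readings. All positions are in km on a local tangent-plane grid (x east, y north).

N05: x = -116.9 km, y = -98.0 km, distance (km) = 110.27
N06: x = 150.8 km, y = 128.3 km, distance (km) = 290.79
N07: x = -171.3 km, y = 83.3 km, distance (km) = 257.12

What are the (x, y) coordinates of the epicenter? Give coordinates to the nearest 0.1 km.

(-8.0, -115.3)

Circle about each station: (x + 116.9)² + (y + 98.0)² = 110.27²; (x − 150.8)² + (y − 128.3)² = 290.79²; (x + 171.3)² + (y − 83.3)² = 257.12².
Subtracting the N05 equation from the N06 and N07 equations removes the quadratic terms:
535.4 x + 452.6 y = -56467.43
-108.8 x + 362.6 y = -40938.25
Solving the 2×2 system: x ≈ -8.0, y ≈ -115.3 km.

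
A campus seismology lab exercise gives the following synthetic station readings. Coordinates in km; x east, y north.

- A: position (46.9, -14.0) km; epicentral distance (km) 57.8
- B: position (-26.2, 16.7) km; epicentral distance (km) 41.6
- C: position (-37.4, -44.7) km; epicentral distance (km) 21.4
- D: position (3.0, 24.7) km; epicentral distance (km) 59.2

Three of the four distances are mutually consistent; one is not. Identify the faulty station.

Solve using three stations at a time. Using B, C, D (subtract circle equations pairwise → linear system) gives (x, y) ≈ (-29.5, -24.8).
Distances from that point to each station vs reported:
  A: calculated 77.2 vs reported 57.8 → residual 19.4 km
  B: calculated 41.6 vs reported 41.6 → residual 0.0 km
  C: calculated 21.4 vs reported 21.4 → residual 0.0 km
  D: calculated 59.2 vs reported 59.2 → residual 0.0 km
B, C, D are mutually consistent (residuals ≈ 0); A is off by 19.4 km.

A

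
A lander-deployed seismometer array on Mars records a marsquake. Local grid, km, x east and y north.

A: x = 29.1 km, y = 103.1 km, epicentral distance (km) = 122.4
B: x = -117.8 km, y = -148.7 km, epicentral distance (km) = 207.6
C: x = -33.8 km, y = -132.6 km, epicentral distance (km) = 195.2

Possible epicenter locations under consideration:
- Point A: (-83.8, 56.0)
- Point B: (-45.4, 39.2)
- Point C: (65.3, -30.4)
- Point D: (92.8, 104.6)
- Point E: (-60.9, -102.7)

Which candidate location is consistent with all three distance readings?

Point A

For each candidate, compare |candidate − station| to the reported distance:
Point A: residuals A 0.1, B 0.1, C 0.1 → max 0.1 km
Point B: residuals A 24.2, B 6.2, C 23.0 → max 24.2 km
Point C: residuals A 15.9, B 10.4, C 52.8 → max 52.8 km
Point D: residuals A 58.7, B 121.8, C 73.7 → max 121.8 km
Point E: residuals A 102.2, B 134.4, C 154.8 → max 154.8 km
Only Point A has all residuals ≈ 0.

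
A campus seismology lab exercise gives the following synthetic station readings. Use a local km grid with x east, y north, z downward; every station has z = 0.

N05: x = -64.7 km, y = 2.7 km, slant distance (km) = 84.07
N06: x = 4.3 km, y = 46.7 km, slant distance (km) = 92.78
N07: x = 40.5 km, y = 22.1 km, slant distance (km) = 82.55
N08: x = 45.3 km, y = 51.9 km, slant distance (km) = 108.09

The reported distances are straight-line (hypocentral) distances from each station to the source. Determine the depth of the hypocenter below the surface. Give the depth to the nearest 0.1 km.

depth ≈ 38.5 km

Each station gives a sphere (x−x_i)² + (y−y_i)² + z² = d_i² (stations at z=0).
Subtracting the N05 sphere from N06 and N07: z² cancels, leaving linear equations in x and y:
138.0 x + 88.0 y = -3534.36
210.4 x + 38.8 y = -1811.46
Solving: x ≈ -1.693, y ≈ -37.509 km (keep extra digits for the depth step; rounded: -1.7, -37.5).
Then from the N05 sphere: z² = 84.07² − (x + 64.7)² − (y − 2.7)² with x = -1.693, y = -37.509, so z ≈ 38.485 ≈ 38.5 km.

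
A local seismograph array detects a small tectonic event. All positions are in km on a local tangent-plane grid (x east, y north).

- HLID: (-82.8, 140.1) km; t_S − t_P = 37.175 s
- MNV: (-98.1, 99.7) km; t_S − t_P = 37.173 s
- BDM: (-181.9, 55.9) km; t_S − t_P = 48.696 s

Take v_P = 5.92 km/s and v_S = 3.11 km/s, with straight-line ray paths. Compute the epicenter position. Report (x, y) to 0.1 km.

Distance from S−P lag: d = Δt · v_P v_S / (v_P − v_S) = Δt · (5.92·3.11)/(5.92−3.11) ≈ 6.5520·Δt.
So d_HLID = 243.57, d_MNV = 243.56, d_BDM = 319.06 km.
Circle about each station: (x + 82.8)² + (y − 140.1)² = 243.57²; (x + 98.1)² + (y − 99.7)² = 243.56²; (x + 181.9)² + (y − 55.9)² = 319.06².
Subtracting the HLID equation from the MNV and BDM equations removes the quadratic terms:
-30.6 x − 80.8 y = -6915.28
-198.2 x − 168.4 y = -32744.37
Solving the 2×2 system: x ≈ 136.4, y ≈ 33.9 km.

(136.4, 33.9)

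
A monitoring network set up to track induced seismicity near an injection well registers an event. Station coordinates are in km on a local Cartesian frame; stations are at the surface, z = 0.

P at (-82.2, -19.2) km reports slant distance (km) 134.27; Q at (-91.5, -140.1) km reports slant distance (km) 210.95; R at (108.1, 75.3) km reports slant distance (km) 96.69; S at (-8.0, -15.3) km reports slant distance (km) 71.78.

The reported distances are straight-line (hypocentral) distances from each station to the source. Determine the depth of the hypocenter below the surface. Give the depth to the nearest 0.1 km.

Each station gives a sphere (x−x_i)² + (y−y_i)² + z² = d_i² (stations at z=0).
Subtracting the P sphere from Q and R: z² cancels, leaving linear equations in x and y:
-18.6 x − 241.8 y = -5596.69
380.6 x + 189.0 y = 18909.70
Solving: x ≈ 39.707, y ≈ 20.092 km (keep extra digits for the depth step; rounded: 39.7, 20.1).
Then from the P sphere: z² = 134.27² − (x + 82.2)² − (y + 19.2)² with x = 39.707, y = 20.092, so z ≈ 40.290 ≈ 40.3 km.

z ≈ 40.3 km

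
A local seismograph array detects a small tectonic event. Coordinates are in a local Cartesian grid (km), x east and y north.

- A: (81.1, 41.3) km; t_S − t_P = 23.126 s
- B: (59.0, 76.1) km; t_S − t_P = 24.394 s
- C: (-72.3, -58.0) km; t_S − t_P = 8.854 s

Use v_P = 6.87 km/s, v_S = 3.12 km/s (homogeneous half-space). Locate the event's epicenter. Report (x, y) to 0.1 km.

Distance from S−P lag: d = Δt · v_P v_S / (v_P − v_S) = Δt · (6.87·3.12)/(6.87−3.12) ≈ 5.7158·Δt.
So d_A = 132.18, d_B = 139.43, d_C = 50.61 km.
Circle about each station: (x − 81.1)² + (y − 41.3)² = 132.18²; (x − 59.0)² + (y − 76.1)² = 139.43²; (x + 72.3)² + (y + 58.0)² = 50.61².
Subtracting pairs of circle equations eliminates x²+y² and gives linear equations (the radical axes):
-44.2 x + 69.6 y = -979.86
-306.8 x − 198.6 y = 15218.57
Solving the 2×2 system: x ≈ -28.7, y ≈ -32.3 km.

x ≈ -28.7 km, y ≈ -32.3 km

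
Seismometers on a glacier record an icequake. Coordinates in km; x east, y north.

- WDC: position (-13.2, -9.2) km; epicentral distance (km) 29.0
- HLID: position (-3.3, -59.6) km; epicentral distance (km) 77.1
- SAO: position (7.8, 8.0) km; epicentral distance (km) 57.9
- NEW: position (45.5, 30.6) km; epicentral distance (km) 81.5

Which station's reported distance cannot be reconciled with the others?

Solve using three stations at a time. Using WDC, HLID, NEW (subtract circle equations pairwise → linear system) gives (x, y) ≈ (-33.6, 11.2).
Distances from that point to each station vs reported:
  WDC: calculated 28.9 vs reported 29.0 → residual 0.1 km
  HLID: calculated 77.1 vs reported 77.1 → residual 0.0 km
  SAO: calculated 41.6 vs reported 57.9 → residual 16.3 km
  NEW: calculated 81.5 vs reported 81.5 → residual 0.0 km
WDC, HLID, NEW are mutually consistent (residuals ≈ 0); SAO is off by 16.3 km.

SAO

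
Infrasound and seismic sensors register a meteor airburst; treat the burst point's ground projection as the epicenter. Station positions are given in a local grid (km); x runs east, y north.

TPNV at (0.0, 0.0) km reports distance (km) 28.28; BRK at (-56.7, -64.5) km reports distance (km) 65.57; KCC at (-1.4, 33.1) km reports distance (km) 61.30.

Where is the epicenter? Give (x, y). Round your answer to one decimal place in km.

Circle about each station: x² + y² = 28.28²; (x + 56.7)² + (y + 64.5)² = 65.57²; (x + 1.4)² + (y − 33.1)² = 61.30².
Subtracting the TPNV equation from the BRK and KCC equations removes the quadratic terms:
-113.4 x − 129.0 y = 3875.47
-2.8 x + 66.2 y = -1860.36
Solving the 2×2 system: x ≈ -2.1, y ≈ -28.2 km.

(-2.1, -28.2)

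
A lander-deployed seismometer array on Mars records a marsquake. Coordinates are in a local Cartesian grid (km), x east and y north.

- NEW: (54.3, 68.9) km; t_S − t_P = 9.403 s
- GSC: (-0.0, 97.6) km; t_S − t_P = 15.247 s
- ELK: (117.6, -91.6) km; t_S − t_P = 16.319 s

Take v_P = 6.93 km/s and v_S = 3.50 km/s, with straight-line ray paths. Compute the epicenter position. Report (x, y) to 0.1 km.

Distance from S−P lag: d = Δt · v_P v_S / (v_P − v_S) = Δt · (6.93·3.50)/(6.93−3.50) ≈ 7.0714·Δt.
So d_NEW = 66.49, d_GSC = 107.82, d_ELK = 115.40 km.
Circle about each station: (x − 54.3)² + (y − 68.9)² = 66.49²; x² + (y − 97.6)² = 107.82²; (x − 117.6)² + (y + 91.6)² = 115.40².
Subtracting the NEW equation from the GSC and ELK equations removes the quadratic terms:
-108.6 x + 57.4 y = -5374.17
126.6 x − 321.0 y = 5628.38
Solving the 2×2 system: x ≈ 50.8, y ≈ 2.5 km.
Check against NEW (with the unrounded x, y): √((x − 54.3)²+(y − 68.9)²) = 66.49 ≈ 66.49 km. ✓

x ≈ 50.8 km, y ≈ 2.5 km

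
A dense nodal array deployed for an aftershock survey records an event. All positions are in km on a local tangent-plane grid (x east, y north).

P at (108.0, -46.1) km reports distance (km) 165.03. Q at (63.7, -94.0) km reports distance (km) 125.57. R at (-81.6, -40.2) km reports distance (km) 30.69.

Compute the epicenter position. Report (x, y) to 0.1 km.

Circle about each station: (x − 108.0)² + (y + 46.1)² = 165.03²; (x − 63.7)² + (y + 94.0)² = 125.57²; (x + 81.6)² + (y + 40.2)² = 30.69².
Subtracting the P equation from the Q and R equations removes the quadratic terms:
-88.6 x − 95.8 y = 10571.56
-379.2 x + 11.8 y = 20778.41
Solving the 2×2 system: x ≈ -56.6, y ≈ -58.0 km.

(-56.6, -58.0)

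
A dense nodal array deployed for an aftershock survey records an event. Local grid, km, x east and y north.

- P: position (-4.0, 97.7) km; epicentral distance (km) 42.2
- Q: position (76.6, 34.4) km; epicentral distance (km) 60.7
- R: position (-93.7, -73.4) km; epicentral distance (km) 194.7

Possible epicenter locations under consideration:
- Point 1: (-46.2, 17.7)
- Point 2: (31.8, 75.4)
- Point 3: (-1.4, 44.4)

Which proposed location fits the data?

Point 2

For each candidate, compare |candidate − station| to the reported distance:
Point 1: residuals P 48.2, Q 63.2, R 92.0 → max 92.0 km
Point 2: residuals P 0.0, Q 0.0, R 0.0 → max 0.0 km
Point 3: residuals P 11.2, Q 17.9, R 45.0 → max 45.0 km
Only Point 2 has all residuals ≈ 0.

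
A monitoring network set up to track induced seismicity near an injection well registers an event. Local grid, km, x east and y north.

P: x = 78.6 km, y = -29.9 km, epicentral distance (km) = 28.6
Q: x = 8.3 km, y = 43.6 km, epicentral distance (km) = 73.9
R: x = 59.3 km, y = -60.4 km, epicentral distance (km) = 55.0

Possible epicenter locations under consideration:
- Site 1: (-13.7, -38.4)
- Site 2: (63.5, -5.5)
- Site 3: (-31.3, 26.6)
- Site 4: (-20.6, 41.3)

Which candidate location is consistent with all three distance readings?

For each candidate, compare |candidate − station| to the reported distance:
Site 1: residuals P 64.1, Q 11.0, R 21.2 → max 64.1 km
Site 2: residuals P 0.1, Q 0.0, R 0.1 → max 0.1 km
Site 3: residuals P 95.0, Q 30.8, R 70.6 → max 95.0 km
Site 4: residuals P 93.5, Q 44.9, R 74.3 → max 93.5 km
Only Site 2 has all residuals ≈ 0.

Site 2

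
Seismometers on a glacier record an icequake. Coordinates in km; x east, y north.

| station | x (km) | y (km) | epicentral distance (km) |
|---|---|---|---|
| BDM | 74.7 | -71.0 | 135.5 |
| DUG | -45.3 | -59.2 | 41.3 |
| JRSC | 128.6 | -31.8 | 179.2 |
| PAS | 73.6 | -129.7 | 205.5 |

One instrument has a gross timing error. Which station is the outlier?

PAS

Solve using three stations at a time. Using BDM, DUG, JRSC (subtract circle equations pairwise → linear system) gives (x, y) ≈ (-50.1, -18.2).
Distances from that point to each station vs reported:
  BDM: calculated 135.5 vs reported 135.5 → residual 0.0 km
  DUG: calculated 41.3 vs reported 41.3 → residual 0.0 km
  JRSC: calculated 179.2 vs reported 179.2 → residual 0.0 km
  PAS: calculated 166.5 vs reported 205.5 → residual 39.0 km
BDM, DUG, JRSC are mutually consistent (residuals ≈ 0); PAS is off by 39.0 km.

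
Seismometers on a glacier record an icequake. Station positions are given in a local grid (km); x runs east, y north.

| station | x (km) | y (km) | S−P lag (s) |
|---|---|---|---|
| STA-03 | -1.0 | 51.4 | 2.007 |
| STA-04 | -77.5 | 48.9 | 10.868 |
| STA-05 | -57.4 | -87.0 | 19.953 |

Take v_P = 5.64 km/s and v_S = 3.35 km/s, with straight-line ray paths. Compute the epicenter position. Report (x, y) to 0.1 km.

Distance from S−P lag: d = Δt · v_P v_S / (v_P − v_S) = Δt · (5.64·3.35)/(5.64−3.35) ≈ 8.2507·Δt.
So d_STA-03 = 16.56, d_STA-04 = 89.67, d_STA-05 = 164.63 km.
Circle about each station: (x + 1.0)² + (y − 51.4)² = 16.56²; (x + 77.5)² + (y − 48.9)² = 89.67²; (x + 57.4)² + (y + 87.0)² = 164.63².
Subtracting the STA-03 equation from the STA-04 and STA-05 equations removes the quadratic terms:
-153.0 x − 5.0 y = -2011.98
-112.8 x − 276.8 y = -18608.00
Solving the 2×2 system: x ≈ 11.1, y ≈ 62.7 km.

x ≈ 11.1 km, y ≈ 62.7 km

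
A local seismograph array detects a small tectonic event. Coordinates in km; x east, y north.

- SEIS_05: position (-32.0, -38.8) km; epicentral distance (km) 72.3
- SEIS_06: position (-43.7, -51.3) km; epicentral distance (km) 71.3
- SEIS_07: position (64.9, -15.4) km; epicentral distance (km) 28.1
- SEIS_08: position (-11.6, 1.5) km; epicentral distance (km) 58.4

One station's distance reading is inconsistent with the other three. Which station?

Solve using three stations at a time. Using SEIS_05, SEIS_07, SEIS_08 (subtract circle equations pairwise → linear system) gives (x, y) ≈ (39.3, -27.1).
Distances from that point to each station vs reported:
  SEIS_05: calculated 72.3 vs reported 72.3 → residual 0.0 km
  SEIS_06: calculated 86.5 vs reported 71.3 → residual 15.2 km
  SEIS_07: calculated 28.1 vs reported 28.1 → residual 0.0 km
  SEIS_08: calculated 58.4 vs reported 58.4 → residual 0.0 km
SEIS_05, SEIS_07, SEIS_08 are mutually consistent (residuals ≈ 0); SEIS_06 is off by 15.2 km.

SEIS_06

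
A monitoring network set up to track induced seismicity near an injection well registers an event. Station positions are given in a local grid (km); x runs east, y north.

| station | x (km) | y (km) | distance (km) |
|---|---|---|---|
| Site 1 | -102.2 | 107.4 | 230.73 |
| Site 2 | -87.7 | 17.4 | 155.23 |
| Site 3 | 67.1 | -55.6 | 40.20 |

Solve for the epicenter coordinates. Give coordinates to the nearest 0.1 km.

x ≈ 34.2 km, y ≈ -78.7 km

Circle about each station: (x + 102.2)² + (y − 107.4)² = 230.73²; (x + 87.7)² + (y − 17.4)² = 155.23²; (x − 67.1)² + (y + 55.6)² = 40.20².
Subtracting the Site 1 equation from the Site 2 and Site 3 equations removes the quadratic terms:
29.0 x − 180.0 y = 15154.43
338.6 x − 326.0 y = 37234.46
Solving the 2×2 system: x ≈ 34.2, y ≈ -78.7 km.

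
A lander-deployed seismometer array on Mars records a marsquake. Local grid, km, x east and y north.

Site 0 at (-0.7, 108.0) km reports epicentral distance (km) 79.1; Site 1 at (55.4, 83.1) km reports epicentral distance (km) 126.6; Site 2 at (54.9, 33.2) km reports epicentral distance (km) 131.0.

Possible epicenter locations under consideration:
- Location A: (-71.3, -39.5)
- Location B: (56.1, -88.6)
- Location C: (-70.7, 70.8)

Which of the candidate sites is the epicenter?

Location C

For each candidate, compare |candidate − station| to the reported distance:
Location A: residuals Site 0 84.4, Site 1 49.7, Site 2 14.6 → max 84.4 km
Location B: residuals Site 0 125.5, Site 1 45.1, Site 2 9.2 → max 125.5 km
Location C: residuals Site 0 0.2, Site 1 0.1, Site 2 0.1 → max 0.2 km
Only Location C has all residuals ≈ 0.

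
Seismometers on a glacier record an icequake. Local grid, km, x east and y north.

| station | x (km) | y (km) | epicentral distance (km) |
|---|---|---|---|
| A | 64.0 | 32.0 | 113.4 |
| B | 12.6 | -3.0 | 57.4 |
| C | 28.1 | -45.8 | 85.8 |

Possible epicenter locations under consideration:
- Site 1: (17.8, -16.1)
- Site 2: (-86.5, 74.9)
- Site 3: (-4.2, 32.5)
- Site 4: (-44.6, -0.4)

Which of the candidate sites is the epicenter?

For each candidate, compare |candidate − station| to the reported distance:
Site 1: residuals A 46.7, B 43.3, C 54.4 → max 54.4 km
Site 2: residuals A 43.1, B 68.7, C 80.6 → max 80.6 km
Site 3: residuals A 45.2, B 18.1, C 1.1 → max 45.2 km
Site 4: residuals A 0.1, B 0.1, C 0.1 → max 0.1 km
Only Site 4 has all residuals ≈ 0.

Site 4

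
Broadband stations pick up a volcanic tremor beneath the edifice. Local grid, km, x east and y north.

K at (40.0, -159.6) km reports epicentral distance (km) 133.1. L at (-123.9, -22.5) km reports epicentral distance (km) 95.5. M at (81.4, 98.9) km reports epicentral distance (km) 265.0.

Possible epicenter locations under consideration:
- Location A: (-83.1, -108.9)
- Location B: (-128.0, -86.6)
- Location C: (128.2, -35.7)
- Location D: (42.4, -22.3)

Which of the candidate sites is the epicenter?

Location A

For each candidate, compare |candidate − station| to the reported distance:
Location A: residuals K 0.0, L 0.0, M 0.0 → max 0.0 km
Location B: residuals K 50.1, L 31.3, M 14.7 → max 50.1 km
Location C: residuals K 19.0, L 156.9, M 122.5 → max 156.9 km
Location D: residuals K 4.2, L 70.8, M 137.7 → max 137.7 km
Only Location A has all residuals ≈ 0.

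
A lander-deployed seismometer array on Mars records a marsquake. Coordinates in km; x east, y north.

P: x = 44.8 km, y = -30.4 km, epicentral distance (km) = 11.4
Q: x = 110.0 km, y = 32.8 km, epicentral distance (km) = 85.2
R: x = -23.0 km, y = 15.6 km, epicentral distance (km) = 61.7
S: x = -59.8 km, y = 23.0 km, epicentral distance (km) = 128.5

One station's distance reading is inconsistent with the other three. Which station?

Solve using three stations at a time. Using P, Q, S (subtract circle equations pairwise → linear system) gives (x, y) ≈ (55.9, -33.0).
Distances from that point to each station vs reported:
  P: calculated 11.4 vs reported 11.4 → residual 0.0 km
  Q: calculated 85.2 vs reported 85.2 → residual 0.0 km
  R: calculated 92.6 vs reported 61.7 → residual 30.9 km
  S: calculated 128.5 vs reported 128.5 → residual 0.0 km
P, Q, S are mutually consistent (residuals ≈ 0); R is off by 30.9 km.

R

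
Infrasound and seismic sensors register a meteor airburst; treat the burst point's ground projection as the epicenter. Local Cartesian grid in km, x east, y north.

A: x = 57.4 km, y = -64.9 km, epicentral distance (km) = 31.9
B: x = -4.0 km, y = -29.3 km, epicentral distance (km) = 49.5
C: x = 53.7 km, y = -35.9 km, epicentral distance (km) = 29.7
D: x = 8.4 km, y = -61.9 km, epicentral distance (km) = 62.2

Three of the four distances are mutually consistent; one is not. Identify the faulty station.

Solve using three stations at a time. Using B, C, D (subtract circle equations pairwise → linear system) gives (x, y) ≈ (41.1, -9.0).
Distances from that point to each station vs reported:
  A: calculated 58.2 vs reported 31.9 → residual 26.3 km
  B: calculated 49.5 vs reported 49.5 → residual 0.0 km
  C: calculated 29.7 vs reported 29.7 → residual 0.0 km
  D: calculated 62.2 vs reported 62.2 → residual 0.0 km
B, C, D are mutually consistent (residuals ≈ 0); A is off by 26.3 km.

A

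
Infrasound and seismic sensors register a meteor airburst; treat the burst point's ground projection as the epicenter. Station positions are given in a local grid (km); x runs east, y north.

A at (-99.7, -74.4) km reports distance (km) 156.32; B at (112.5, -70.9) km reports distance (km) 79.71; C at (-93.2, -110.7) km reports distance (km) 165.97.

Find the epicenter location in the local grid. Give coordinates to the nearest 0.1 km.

Circle about each station: (x + 99.7)² + (y + 74.4)² = 156.32²; (x − 112.5)² + (y + 70.9)² = 79.71²; (x + 93.2)² + (y + 110.7)² = 165.97².
Subtracting the A equation from the B and C equations removes the quadratic terms:
424.4 x + 7.0 y = 20289.87
13.0 x − 72.6 y = 2355.18
Solving the 2×2 system: x ≈ 48.2, y ≈ -23.8 km.

48.2 km east, -23.8 km north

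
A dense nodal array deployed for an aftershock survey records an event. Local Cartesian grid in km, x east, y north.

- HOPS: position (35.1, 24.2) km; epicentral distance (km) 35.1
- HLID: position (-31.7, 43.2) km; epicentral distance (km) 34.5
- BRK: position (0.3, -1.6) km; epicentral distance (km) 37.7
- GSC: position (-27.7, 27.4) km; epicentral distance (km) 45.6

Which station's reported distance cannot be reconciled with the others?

GSC

Solve using three stations at a time. Using HOPS, HLID, BRK (subtract circle equations pairwise → linear system) gives (x, y) ≈ (2.1, 36.1).
Distances from that point to each station vs reported:
  HOPS: calculated 35.1 vs reported 35.1 → residual 0.0 km
  HLID: calculated 34.5 vs reported 34.5 → residual 0.0 km
  BRK: calculated 37.7 vs reported 37.7 → residual 0.0 km
  GSC: calculated 31.0 vs reported 45.6 → residual 14.6 km
HOPS, HLID, BRK are mutually consistent (residuals ≈ 0); GSC is off by 14.6 km.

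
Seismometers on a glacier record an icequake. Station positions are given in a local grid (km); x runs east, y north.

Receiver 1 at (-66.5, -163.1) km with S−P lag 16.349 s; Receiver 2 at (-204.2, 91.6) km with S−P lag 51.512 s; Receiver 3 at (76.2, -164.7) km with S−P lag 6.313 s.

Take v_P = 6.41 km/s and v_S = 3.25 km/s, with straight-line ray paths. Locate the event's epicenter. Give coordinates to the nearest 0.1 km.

Distance from S−P lag: d = Δt · v_P v_S / (v_P − v_S) = Δt · (6.41·3.25)/(6.41−3.25) ≈ 6.5926·Δt.
So d_Receiver 1 = 107.78, d_Receiver 2 = 339.60, d_Receiver 3 = 41.62 km.
Circle about each station: (x + 66.5)² + (y + 163.1)² = 107.78²; (x + 204.2)² + (y − 91.6)² = 339.60²; (x − 76.2)² + (y + 164.7)² = 41.62².
Subtracting pairs of circle equations eliminates x²+y² and gives linear equations (the radical axes):
-275.4 x + 509.4 y = -84647.29
285.4 x − 3.2 y = 11792.97
Solving the 2×2 system: x ≈ 39.7, y ≈ -144.7 km.

(39.7, -144.7)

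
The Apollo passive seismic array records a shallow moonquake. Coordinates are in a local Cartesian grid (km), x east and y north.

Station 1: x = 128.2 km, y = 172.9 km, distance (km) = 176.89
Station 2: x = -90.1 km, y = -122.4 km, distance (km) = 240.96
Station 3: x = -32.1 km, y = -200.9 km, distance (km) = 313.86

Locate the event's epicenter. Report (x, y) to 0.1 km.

Circle about each station: (x − 128.2)² + (y − 172.9)² = 176.89²; (x + 90.1)² + (y + 122.4)² = 240.96²; (x + 32.1)² + (y + 200.9)² = 313.86².
Subtracting the Station 1 equation from the Station 2 and Station 3 equations removes the quadratic terms:
-436.6 x − 590.6 y = -50001.53
-320.6 x − 747.6 y = -72156.46
Solving the 2×2 system: x ≈ -38.2, y ≈ 112.9 km.
Check against Station 1 (with the unrounded x, y): √((x − 128.2)²+(y − 172.9)²) = 176.88 ≈ 176.89 km. ✓

(-38.2, 112.9)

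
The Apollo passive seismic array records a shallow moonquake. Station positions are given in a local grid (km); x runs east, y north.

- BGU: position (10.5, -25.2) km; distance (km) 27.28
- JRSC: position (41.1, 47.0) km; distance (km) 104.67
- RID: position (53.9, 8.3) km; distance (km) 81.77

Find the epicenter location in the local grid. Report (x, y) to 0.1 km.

Circle about each station: (x − 10.5)² + (y + 25.2)² = 27.28²; (x − 41.1)² + (y − 47.0)² = 104.67²; (x − 53.9)² + (y − 8.3)² = 81.77².
Subtracting the BGU equation from the JRSC and RID equations removes the quadratic terms:
61.2 x + 144.4 y = -7058.69
86.8 x + 67.0 y = -3713.32
Solving the 2×2 system: x ≈ -7.5, y ≈ -45.7 km.

x ≈ -7.5 km, y ≈ -45.7 km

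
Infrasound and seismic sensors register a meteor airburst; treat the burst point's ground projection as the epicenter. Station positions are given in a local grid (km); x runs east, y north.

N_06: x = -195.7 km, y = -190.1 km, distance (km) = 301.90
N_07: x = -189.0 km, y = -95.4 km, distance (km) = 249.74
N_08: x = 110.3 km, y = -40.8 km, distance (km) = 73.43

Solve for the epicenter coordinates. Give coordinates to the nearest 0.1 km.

Circle about each station: (x + 195.7)² + (y + 190.1)² = 301.90²; (x + 189.0)² + (y + 95.4)² = 249.74²; (x − 110.3)² + (y + 40.8)² = 73.43².
Subtracting pairs of circle equations eliminates x²+y² and gives linear equations (the radical axes):
13.4 x + 189.4 y = -840.80
612.0 x + 298.6 y = 25145.88
Solving the 2×2 system: x ≈ 44.8, y ≈ -7.6 km.

x ≈ 44.8 km, y ≈ -7.6 km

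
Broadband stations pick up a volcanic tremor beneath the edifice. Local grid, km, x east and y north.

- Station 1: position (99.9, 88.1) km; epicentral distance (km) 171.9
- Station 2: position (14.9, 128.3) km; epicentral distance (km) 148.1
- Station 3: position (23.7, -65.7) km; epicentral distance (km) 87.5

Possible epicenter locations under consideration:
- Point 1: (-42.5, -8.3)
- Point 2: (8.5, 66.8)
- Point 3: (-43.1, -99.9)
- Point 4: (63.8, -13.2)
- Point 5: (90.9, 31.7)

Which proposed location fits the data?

Point 1

For each candidate, compare |candidate − station| to the reported distance:
Point 1: residuals Station 1 0.1, Station 2 0.1, Station 3 0.1 → max 0.1 km
Point 2: residuals Station 1 78.1, Station 2 86.3, Station 3 45.9 → max 86.3 km
Point 3: residuals Station 1 64.3, Station 2 87.4, Station 3 12.5 → max 87.4 km
Point 4: residuals Station 1 64.4, Station 2 1.6, Station 3 21.4 → max 64.4 km
Point 5: residuals Station 1 114.8, Station 2 25.2, Station 3 30.8 → max 114.8 km
Only Point 1 has all residuals ≈ 0.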